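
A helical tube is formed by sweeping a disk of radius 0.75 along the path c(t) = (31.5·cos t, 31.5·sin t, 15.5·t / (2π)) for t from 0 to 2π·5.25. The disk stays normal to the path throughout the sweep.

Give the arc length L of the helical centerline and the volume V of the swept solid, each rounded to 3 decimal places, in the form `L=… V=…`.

2πR = 2π·31.5 = 197.920337
per-turn = √(197.920337² + 15.5²) = √(39172.4599 + 240.25) = √39412.7099 = 198.526346
L = 5.25 × 198.526346 = 1042.263314
V = π·0.75² × L = 1.767146 × 1042.263314 = 1841.831308

L=1042.263 V=1841.831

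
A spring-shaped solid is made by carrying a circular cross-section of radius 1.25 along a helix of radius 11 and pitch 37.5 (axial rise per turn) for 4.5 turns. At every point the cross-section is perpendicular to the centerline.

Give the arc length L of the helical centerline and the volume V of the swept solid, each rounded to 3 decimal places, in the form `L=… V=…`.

2πR = 2π·11 = 69.115038
per-turn = √(69.115038² + 37.5²) = √(4776.8885 + 1406.25) = √6183.1385 = 78.632935
L = 4.5 × 78.632935 = 353.848209
V = π·1.25² × L = 4.908739 × 353.848209 = 1736.948336

L=353.848 V=1736.948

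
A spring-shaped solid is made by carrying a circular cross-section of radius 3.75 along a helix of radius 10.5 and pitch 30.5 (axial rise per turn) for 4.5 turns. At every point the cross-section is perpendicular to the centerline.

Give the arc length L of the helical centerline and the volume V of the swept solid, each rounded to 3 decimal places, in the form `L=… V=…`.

2πR = 2π·10.5 = 65.973446
per-turn = √(65.973446² + 30.5²) = √(4352.4955 + 930.25) = √5282.7455 = 72.682498
L = 4.5 × 72.682498 = 327.071242
V = π·3.75² × L = 44.178647 × 327.071242 = 14449.564834

L=327.071 V=14449.565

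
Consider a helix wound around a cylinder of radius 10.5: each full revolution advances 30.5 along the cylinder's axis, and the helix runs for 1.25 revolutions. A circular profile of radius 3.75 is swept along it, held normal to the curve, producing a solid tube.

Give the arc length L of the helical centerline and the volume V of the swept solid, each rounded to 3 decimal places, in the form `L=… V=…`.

2πR = 2π·10.5 = 65.973446
per-turn = √(65.973446² + 30.5²) = √(4352.4955 + 930.25) = √5282.7455 = 72.682498
L = 1.25 × 72.682498 = 90.853123
V = π·3.75² × L = 44.178647 × 90.853123 = 4013.768009

L=90.853 V=4013.768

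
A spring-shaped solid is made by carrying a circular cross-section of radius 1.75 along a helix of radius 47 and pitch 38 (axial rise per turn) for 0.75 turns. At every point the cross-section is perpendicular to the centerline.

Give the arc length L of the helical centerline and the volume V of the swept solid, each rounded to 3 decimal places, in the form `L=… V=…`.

L=223.308 V=2148.479

2πR = 2π·47 = 295.309709
per-turn = √(295.309709² + 38²) = √(87207.8245 + 1444) = √88651.8245 = 297.744562
L = 0.75 × 297.744562 = 223.308422
V = π·1.75² × L = 9.621128 × 223.308422 = 2148.478799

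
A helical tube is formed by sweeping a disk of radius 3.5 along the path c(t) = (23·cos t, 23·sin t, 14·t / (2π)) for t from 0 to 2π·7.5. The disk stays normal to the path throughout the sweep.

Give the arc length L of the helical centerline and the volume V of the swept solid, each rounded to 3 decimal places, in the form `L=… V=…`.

2πR = 2π·23 = 144.513262
per-turn = √(144.513262² + 14²) = √(20884.0829 + 196) = √21080.0829 = 145.189817
L = 7.5 × 145.189817 = 1088.923626
V = π·3.5² × L = 38.484510 × 1088.923626 = 41906.692191

L=1088.924 V=41906.692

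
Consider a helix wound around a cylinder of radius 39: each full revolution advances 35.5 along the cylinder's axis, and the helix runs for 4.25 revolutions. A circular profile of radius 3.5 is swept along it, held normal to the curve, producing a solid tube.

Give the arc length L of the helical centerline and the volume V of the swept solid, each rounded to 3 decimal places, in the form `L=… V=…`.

L=1052.310 V=40497.634

2πR = 2π·39 = 245.044227
per-turn = √(245.044227² + 35.5²) = √(60046.6732 + 1260.25) = √61306.9232 = 247.602349
L = 4.25 × 247.602349 = 1052.309983
V = π·3.5² × L = 38.484510 × 1052.309983 = 40497.634062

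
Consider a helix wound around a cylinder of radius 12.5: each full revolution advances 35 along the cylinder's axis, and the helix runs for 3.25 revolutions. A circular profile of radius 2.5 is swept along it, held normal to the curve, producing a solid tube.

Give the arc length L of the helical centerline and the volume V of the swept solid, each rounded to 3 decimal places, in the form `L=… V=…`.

2πR = 2π·12.5 = 78.539816
per-turn = √(78.539816² + 35²) = √(6168.5028 + 1225) = √7393.5028 = 85.985480
L = 3.25 × 85.985480 = 279.452810
V = π·2.5² × L = 19.634954 × 279.452810 = 5487.043086

L=279.453 V=5487.043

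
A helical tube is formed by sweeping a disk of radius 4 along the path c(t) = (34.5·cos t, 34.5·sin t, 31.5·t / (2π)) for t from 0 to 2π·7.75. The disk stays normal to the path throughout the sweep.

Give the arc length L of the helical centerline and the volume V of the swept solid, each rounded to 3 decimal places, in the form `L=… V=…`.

2πR = 2π·34.5 = 216.769893
per-turn = √(216.769893² + 31.5²) = √(46989.1866 + 992.25) = √47981.4366 = 219.046654
L = 7.75 × 219.046654 = 1697.611567
V = π·4² × L = 50.265482 × 1697.611567 = 85331.264449

L=1697.612 V=85331.264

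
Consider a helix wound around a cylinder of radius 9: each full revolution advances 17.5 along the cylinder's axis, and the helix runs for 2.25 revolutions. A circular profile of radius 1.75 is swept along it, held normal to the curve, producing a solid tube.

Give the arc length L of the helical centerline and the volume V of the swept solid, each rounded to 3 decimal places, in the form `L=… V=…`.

L=133.188 V=1281.417

2πR = 2π·9 = 56.548668
per-turn = √(56.548668² + 17.5²) = √(3197.7518 + 306.25) = √3504.0018 = 59.194610
L = 2.25 × 59.194610 = 133.187872
V = π·1.75² × L = 9.621128 × 133.187872 = 1281.417498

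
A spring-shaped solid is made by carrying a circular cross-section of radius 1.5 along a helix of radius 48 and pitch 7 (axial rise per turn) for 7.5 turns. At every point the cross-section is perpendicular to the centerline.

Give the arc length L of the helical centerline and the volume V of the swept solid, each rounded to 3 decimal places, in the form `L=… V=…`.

L=2262.556 V=15993.065

2πR = 2π·48 = 301.592895
per-turn = √(301.592895² + 7²) = √(90958.2742 + 49) = √91007.2742 = 301.674119
L = 7.5 × 301.674119 = 2262.555894
V = π·1.5² × L = 7.068583 × 2262.555894 = 15993.065191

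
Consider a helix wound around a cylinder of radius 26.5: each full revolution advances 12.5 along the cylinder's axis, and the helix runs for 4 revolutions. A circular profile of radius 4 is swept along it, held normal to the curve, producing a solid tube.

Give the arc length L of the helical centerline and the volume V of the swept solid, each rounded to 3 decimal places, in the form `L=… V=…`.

2πR = 2π·26.5 = 166.504411
per-turn = √(166.504411² + 12.5²) = √(27723.7188 + 156.25) = √27879.9688 = 166.972958
L = 4 × 166.972958 = 667.891833
V = π·4² × L = 50.265482 × 667.891833 = 33571.905201

L=667.892 V=33571.905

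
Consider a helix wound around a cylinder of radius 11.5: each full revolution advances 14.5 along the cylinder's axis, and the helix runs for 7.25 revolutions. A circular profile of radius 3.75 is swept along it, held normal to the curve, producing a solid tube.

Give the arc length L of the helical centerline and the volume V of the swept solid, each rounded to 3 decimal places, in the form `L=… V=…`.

2πR = 2π·11.5 = 72.256631
per-turn = √(72.256631² + 14.5²) = √(5221.0207 + 210.25) = √5431.2707 = 73.697155
L = 7.25 × 73.697155 = 534.304377
V = π·3.75² × L = 44.178647 × 534.304377 = 23604.844312

L=534.304 V=23604.844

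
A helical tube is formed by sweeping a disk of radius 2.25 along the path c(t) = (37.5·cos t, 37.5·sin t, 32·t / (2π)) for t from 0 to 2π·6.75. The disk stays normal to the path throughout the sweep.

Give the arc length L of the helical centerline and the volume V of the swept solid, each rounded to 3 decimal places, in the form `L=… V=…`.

L=1605.032 V=25526.931

2πR = 2π·37.5 = 235.619449
per-turn = √(235.619449² + 32²) = √(55516.5248 + 1024) = √56540.5248 = 237.782516
L = 6.75 × 237.782516 = 1605.031981
V = π·2.25² × L = 15.904313 × 1605.031981 = 25526.930690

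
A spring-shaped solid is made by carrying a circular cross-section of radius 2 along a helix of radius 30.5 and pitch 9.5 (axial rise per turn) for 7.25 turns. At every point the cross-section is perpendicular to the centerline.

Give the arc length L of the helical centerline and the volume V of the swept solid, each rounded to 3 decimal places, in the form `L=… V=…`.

2πR = 2π·30.5 = 191.637152
per-turn = √(191.637152² + 9.5²) = √(36724.7980 + 90.25) = √36815.0480 = 191.872478
L = 7.25 × 191.872478 = 1391.075469
V = π·2² × L = 12.566371 × 1391.075469 = 17480.769891

L=1391.075 V=17480.770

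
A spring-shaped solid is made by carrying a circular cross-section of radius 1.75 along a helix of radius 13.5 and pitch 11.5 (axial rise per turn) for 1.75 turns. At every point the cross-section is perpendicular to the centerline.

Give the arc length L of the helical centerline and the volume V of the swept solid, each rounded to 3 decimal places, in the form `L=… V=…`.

L=149.798 V=1441.228

2πR = 2π·13.5 = 84.823002
per-turn = √(84.823002² + 11.5²) = √(7194.9416 + 132.25) = √7327.1916 = 85.599016
L = 1.75 × 85.599016 = 149.798279
V = π·1.75² × L = 9.621128 × 149.798279 = 1441.228339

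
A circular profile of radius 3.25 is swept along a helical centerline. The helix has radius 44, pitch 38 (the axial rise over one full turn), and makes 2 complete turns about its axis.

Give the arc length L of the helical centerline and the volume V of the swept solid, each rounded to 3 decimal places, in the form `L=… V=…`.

L=558.119 V=18520.105

2πR = 2π·44 = 276.460154
per-turn = √(276.460154² + 38²) = √(76430.2165 + 1444) = √77874.2165 = 279.059521
L = 2 × 279.059521 = 558.119043
V = π·3.25² × L = 33.183072 × 558.119043 = 18520.104607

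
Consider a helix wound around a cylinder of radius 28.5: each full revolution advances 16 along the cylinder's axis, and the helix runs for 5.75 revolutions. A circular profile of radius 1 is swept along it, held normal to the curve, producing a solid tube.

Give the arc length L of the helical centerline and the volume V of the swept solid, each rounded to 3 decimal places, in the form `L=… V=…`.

L=1033.759 V=3247.649

2πR = 2π·28.5 = 179.070781
per-turn = √(179.070781² + 16²) = √(32066.3447 + 256) = √32322.3447 = 179.784161
L = 5.75 × 179.784161 = 1033.758928
V = π·1² × L = 3.141593 × 1033.758928 = 3247.649454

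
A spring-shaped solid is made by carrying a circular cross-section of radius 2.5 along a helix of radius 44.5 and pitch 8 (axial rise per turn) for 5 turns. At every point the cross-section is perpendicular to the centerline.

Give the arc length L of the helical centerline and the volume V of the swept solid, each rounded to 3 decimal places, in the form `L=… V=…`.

2πR = 2π·44.5 = 279.601746
per-turn = √(279.601746² + 8²) = √(78177.1365 + 64) = √78241.1365 = 279.716171
L = 5 × 279.716171 = 1398.580856
V = π·2.5² × L = 19.634954 × 1398.580856 = 27461.070897

L=1398.581 V=27461.071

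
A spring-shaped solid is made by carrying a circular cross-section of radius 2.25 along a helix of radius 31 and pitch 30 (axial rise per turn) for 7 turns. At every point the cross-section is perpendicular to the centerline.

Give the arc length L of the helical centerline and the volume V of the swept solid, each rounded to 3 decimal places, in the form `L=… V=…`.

L=1379.529 V=21940.455

2πR = 2π·31 = 194.778745
per-turn = √(194.778745² + 30²) = √(37938.7593 + 900) = √38838.7593 = 197.075517
L = 7 × 197.075517 = 1379.528618
V = π·2.25² × L = 15.904313 × 1379.528618 = 21940.454662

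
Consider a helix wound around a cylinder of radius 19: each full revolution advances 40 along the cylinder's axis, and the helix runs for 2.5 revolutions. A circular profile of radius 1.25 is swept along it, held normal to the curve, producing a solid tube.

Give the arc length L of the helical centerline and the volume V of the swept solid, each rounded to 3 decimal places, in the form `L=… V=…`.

L=314.759 V=1545.069

2πR = 2π·19 = 119.380521
per-turn = √(119.380521² + 40²) = √(14251.7088 + 1600) = √15851.7088 = 125.903569
L = 2.5 × 125.903569 = 314.758923
V = π·1.25² × L = 4.908739 × 314.758923 = 1545.069251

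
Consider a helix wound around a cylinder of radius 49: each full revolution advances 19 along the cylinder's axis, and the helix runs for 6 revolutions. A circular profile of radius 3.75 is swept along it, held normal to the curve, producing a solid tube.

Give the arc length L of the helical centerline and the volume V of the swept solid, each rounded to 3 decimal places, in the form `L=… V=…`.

L=1850.771 V=81764.549

2πR = 2π·49 = 307.876080
per-turn = √(307.876080² + 19²) = √(94787.6807 + 361) = √95148.6807 = 308.461798
L = 6 × 308.461798 = 1850.770786
V = π·3.75² × L = 44.178647 × 1850.770786 = 81764.548682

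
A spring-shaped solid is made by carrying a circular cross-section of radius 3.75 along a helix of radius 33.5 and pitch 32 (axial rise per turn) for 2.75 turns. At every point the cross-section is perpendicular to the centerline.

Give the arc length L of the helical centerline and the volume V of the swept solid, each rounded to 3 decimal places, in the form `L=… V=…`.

L=585.489 V=25866.133

2πR = 2π·33.5 = 210.486708
per-turn = √(210.486708² + 32²) = √(44304.6542 + 1024) = √45328.6542 = 212.905270
L = 2.75 × 212.905270 = 585.489494
V = π·3.75² × L = 44.178647 × 585.489494 = 25866.133477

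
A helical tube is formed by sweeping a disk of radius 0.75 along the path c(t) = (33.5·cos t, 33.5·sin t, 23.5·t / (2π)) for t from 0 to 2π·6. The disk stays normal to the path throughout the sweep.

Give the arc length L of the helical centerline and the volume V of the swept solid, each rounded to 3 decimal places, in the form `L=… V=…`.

2πR = 2π·33.5 = 210.486708
per-turn = √(210.486708² + 23.5²) = √(44304.6542 + 552.25) = √44856.9042 = 211.794486
L = 6 × 211.794486 = 1270.766914
V = π·0.75² × L = 1.767146 × 1270.766914 = 2245.630501

L=1270.767 V=2245.631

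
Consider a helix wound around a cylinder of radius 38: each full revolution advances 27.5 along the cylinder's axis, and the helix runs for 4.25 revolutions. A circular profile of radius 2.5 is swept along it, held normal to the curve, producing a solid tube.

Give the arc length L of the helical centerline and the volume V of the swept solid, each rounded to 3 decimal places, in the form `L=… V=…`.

2πR = 2π·38 = 238.761042
per-turn = √(238.761042² + 27.5²) = √(57006.8350 + 756.25) = √57763.0850 = 240.339520
L = 4.25 × 240.339520 = 1021.442961
V = π·2.5² × L = 19.634954 × 1021.442961 = 20055.985645

L=1021.443 V=20055.986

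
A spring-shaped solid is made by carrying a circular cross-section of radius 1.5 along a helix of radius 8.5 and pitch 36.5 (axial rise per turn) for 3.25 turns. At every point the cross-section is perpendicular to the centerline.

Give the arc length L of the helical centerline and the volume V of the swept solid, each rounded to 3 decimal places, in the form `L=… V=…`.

2πR = 2π·8.5 = 53.407075
per-turn = √(53.407075² + 36.5²) = √(2852.3157 + 1332.25) = √4184.5657 = 64.688219
L = 3.25 × 64.688219 = 210.236712
V = π·1.5² × L = 7.068583 × 210.236712 = 1486.075745

L=210.237 V=1486.076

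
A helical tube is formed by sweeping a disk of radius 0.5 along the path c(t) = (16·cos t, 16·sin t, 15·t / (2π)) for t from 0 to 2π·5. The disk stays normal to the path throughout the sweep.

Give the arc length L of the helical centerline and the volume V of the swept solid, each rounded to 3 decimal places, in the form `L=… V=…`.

L=508.219 V=399.155

2πR = 2π·16 = 100.530965
per-turn = √(100.530965² + 15²) = √(10106.4749 + 225) = √10331.4749 = 101.643863
L = 5 × 101.643863 = 508.219316
V = π·0.5² × L = 0.785398 × 508.219316 = 399.154517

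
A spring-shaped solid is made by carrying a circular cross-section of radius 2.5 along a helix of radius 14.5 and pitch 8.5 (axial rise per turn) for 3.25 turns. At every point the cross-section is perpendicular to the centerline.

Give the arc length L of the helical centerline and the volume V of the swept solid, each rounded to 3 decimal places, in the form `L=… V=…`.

2πR = 2π·14.5 = 91.106187
per-turn = √(91.106187² + 8.5²) = √(8300.3373 + 72.25) = √8372.5873 = 91.501843
L = 3.25 × 91.501843 = 297.380990
V = π·2.5² × L = 19.634954 × 297.380990 = 5839.062090

L=297.381 V=5839.062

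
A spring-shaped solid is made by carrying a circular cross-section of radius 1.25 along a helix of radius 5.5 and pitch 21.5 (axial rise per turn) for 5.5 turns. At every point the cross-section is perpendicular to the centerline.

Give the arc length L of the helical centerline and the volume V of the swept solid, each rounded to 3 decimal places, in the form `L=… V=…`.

L=223.849 V=1098.815

2πR = 2π·5.5 = 34.557519
per-turn = √(34.557519² + 21.5²) = √(1194.2221 + 462.25) = √1656.4721 = 40.699780
L = 5.5 × 40.699780 = 223.848793
V = π·1.25² × L = 4.908739 × 223.848793 = 1098.815192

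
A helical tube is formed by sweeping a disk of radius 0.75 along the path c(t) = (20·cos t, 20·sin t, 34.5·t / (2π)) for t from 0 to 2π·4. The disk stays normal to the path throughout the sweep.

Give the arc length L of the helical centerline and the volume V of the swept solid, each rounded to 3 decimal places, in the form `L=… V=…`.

L=521.254 V=921.132

2πR = 2π·20 = 125.663706
per-turn = √(125.663706² + 34.5²) = √(15791.3670 + 1190.25) = √16981.6170 = 130.313534
L = 4 × 130.313534 = 521.254134
V = π·0.75² × L = 1.767146 × 521.254134 = 921.132090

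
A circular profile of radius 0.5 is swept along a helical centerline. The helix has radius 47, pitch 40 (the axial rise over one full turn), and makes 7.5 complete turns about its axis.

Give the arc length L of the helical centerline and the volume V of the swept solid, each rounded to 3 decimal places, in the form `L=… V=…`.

L=2235.048 V=1755.403

2πR = 2π·47 = 295.309709
per-turn = √(295.309709² + 40²) = √(87207.8245 + 1600) = √88807.8245 = 298.006417
L = 7.5 × 298.006417 = 2235.048126
V = π·0.5² × L = 0.785398 × 2235.048126 = 1755.402694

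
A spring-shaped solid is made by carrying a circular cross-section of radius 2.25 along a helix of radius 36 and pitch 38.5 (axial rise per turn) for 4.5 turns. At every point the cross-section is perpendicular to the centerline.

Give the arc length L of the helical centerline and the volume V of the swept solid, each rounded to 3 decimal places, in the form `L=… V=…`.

L=1032.515 V=16421.441

2πR = 2π·36 = 226.194671
per-turn = √(226.194671² + 38.5²) = √(51164.0292 + 1482.25) = √52646.2792 = 229.447770
L = 4.5 × 229.447770 = 1032.514966
V = π·2.25² × L = 15.904313 × 1032.514966 = 16421.440992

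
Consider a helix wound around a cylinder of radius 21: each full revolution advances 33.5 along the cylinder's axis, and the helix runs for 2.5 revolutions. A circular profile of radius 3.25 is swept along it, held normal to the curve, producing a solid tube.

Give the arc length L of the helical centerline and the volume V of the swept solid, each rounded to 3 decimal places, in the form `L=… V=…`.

2πR = 2π·21 = 131.946891
per-turn = √(131.946891² + 33.5²) = √(17409.9822 + 1122.25) = √18532.2322 = 136.133141
L = 2.5 × 136.133141 = 340.332853
V = π·3.25² × L = 33.183072 × 340.332853 = 11293.289712

L=340.333 V=11293.290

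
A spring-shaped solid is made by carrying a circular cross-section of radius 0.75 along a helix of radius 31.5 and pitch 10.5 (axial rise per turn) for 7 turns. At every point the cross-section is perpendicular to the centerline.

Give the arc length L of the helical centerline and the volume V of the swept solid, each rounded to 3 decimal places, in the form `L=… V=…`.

L=1387.391 V=2451.722

2πR = 2π·31.5 = 197.920337
per-turn = √(197.920337² + 10.5²) = √(39172.4599 + 110.25) = √39282.7099 = 198.198663
L = 7 × 198.198663 = 1387.390638
V = π·0.75² × L = 1.767146 × 1387.390638 = 2451.721633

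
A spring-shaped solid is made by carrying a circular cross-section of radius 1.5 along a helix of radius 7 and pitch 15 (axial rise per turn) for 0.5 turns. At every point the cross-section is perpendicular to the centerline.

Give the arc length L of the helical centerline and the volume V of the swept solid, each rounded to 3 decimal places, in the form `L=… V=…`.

L=23.235 V=164.238

2πR = 2π·7 = 43.982297
per-turn = √(43.982297² + 15²) = √(1934.4425 + 225) = √2159.4425 = 46.469802
L = 0.5 × 46.469802 = 23.234901
V = π·1.5² × L = 7.068583 × 23.234901 = 164.237836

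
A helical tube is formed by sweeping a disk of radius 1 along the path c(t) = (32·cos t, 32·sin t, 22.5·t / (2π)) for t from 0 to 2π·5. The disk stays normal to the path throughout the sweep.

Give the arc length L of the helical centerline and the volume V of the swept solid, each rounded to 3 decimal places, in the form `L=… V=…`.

2πR = 2π·32 = 201.061930
per-turn = √(201.061930² + 22.5²) = √(40425.8996 + 506.25) = √40932.1496 = 202.316953
L = 5 × 202.316953 = 1011.584767
V = π·1² × L = 3.141593 × 1011.584767 = 3177.987272

L=1011.585 V=3177.987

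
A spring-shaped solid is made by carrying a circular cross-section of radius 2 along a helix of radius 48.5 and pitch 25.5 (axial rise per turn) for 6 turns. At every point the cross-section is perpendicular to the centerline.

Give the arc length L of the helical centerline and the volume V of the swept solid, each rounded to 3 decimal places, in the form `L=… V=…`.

2πR = 2π·48.5 = 304.734487
per-turn = √(304.734487² + 25.5²) = √(92863.1078 + 650.25) = √93513.3578 = 305.799539
L = 6 × 305.799539 = 1834.797232
V = π·2² × L = 12.566371 × 1834.797232 = 23056.742015

L=1834.797 V=23056.742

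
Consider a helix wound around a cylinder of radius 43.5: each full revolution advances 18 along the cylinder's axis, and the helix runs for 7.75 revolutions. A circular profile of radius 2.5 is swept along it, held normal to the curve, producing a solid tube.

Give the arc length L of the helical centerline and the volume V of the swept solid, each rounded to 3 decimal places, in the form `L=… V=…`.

2πR = 2π·43.5 = 273.318561
per-turn = √(273.318561² + 18²) = √(74703.0357 + 324) = √75027.0357 = 273.910635
L = 7.75 × 273.910635 = 2122.807418
V = π·2.5² × L = 19.634954 × 2122.807418 = 41681.226177

L=2122.807 V=41681.226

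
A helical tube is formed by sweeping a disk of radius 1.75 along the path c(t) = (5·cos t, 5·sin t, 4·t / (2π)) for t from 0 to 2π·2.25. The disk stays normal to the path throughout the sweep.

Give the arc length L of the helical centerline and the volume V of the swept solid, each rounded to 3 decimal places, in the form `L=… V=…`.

2πR = 2π·5 = 31.415927
per-turn = √(31.415927² + 4²) = √(986.9604 + 16) = √1002.9604 = 31.669551
L = 2.25 × 31.669551 = 71.256489
V = π·1.75² × L = 9.621128 × 71.256489 = 685.567766

L=71.256 V=685.568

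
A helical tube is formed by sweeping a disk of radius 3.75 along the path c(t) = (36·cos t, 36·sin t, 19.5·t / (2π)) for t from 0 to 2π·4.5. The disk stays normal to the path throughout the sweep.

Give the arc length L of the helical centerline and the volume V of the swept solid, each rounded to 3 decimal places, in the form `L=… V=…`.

2πR = 2π·36 = 226.194671
per-turn = √(226.194671² + 19.5²) = √(51164.0292 + 380.25) = √51544.2792 = 227.033652
L = 4.5 × 227.033652 = 1021.651435
V = π·3.75² × L = 44.178647 × 1021.651435 = 45135.177777

L=1021.651 V=45135.178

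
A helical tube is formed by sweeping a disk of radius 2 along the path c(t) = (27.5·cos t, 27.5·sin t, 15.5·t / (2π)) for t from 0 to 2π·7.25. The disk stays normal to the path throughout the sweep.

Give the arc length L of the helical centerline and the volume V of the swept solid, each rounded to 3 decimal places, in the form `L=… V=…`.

2πR = 2π·27.5 = 172.787596
per-turn = √(172.787596² + 15.5²) = √(29855.5533 + 240.25) = √30095.8033 = 173.481421
L = 7.25 × 173.481421 = 1257.740300
V = π·2² × L = 12.566371 × 1257.740300 = 15805.230743

L=1257.740 V=15805.231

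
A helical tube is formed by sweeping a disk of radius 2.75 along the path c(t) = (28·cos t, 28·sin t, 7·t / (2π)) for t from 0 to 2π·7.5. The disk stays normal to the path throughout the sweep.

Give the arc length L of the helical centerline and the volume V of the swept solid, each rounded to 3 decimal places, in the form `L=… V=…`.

2πR = 2π·28 = 175.929189
per-turn = √(175.929189² + 7²) = √(30951.0794 + 49) = √31000.0794 = 176.068394
L = 7.5 × 176.068394 = 1320.512956
V = π·2.75² × L = 23.758294 × 1320.512956 = 31373.135619

L=1320.513 V=31373.136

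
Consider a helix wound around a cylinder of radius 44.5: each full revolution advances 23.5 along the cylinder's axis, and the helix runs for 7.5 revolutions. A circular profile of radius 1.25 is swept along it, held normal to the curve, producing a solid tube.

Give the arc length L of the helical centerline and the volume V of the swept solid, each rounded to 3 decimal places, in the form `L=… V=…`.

2πR = 2π·44.5 = 279.601746
per-turn = √(279.601746² + 23.5²) = √(78177.1365 + 552.25) = √78729.3865 = 280.587574
L = 7.5 × 280.587574 = 2104.406802
V = π·1.25² × L = 4.908739 × 2104.406802 = 10329.982733

L=2104.407 V=10329.983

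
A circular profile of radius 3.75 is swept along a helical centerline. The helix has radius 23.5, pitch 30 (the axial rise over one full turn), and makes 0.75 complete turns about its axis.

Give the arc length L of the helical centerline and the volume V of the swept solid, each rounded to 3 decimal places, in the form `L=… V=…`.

2πR = 2π·23.5 = 147.654855
per-turn = √(147.654855² + 30²) = √(21801.9561 + 900) = √22701.9561 = 150.671683
L = 0.75 × 150.671683 = 113.003762
V = π·3.75² × L = 44.178647 × 113.003762 = 4992.353294

L=113.004 V=4992.353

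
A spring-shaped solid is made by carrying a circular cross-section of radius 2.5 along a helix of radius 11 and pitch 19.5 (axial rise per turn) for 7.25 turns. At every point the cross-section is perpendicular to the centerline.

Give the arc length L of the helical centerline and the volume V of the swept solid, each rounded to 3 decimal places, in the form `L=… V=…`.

L=520.646 V=10222.857

2πR = 2π·11 = 69.115038
per-turn = √(69.115038² + 19.5²) = √(4776.8885 + 380.25) = √5157.1385 = 71.813220
L = 7.25 × 71.813220 = 520.645843
V = π·2.5² × L = 19.634954 × 520.645843 = 10222.857225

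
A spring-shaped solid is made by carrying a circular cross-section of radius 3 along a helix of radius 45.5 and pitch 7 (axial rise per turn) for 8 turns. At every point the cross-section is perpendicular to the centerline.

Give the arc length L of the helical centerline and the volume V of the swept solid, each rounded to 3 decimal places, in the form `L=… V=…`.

L=2287.765 V=64685.030

2πR = 2π·45.5 = 285.884931
per-turn = √(285.884931² + 7²) = √(81730.1940 + 49) = √81779.1940 = 285.970617
L = 8 × 285.970617 = 2287.764940
V = π·3² × L = 28.274334 × 2287.764940 = 64685.029747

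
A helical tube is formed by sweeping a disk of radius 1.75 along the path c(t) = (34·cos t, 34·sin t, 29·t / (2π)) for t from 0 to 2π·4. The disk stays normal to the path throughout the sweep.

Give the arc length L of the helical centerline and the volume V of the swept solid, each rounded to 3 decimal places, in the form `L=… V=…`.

2πR = 2π·34 = 213.628300
per-turn = √(213.628300² + 29²) = √(45637.0508 + 841) = √46478.0508 = 215.587687
L = 4 × 215.587687 = 862.350748
V = π·1.75² × L = 9.621128 × 862.350748 = 8296.786494

L=862.351 V=8296.786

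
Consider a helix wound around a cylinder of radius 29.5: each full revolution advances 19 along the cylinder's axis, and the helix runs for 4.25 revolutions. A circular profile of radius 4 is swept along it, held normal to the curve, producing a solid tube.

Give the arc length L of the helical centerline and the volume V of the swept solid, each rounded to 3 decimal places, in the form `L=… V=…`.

2πR = 2π·29.5 = 185.353967
per-turn = √(185.353967² + 19²) = √(34356.0929 + 361) = √34717.0929 = 186.325234
L = 4.25 × 186.325234 = 791.882246
V = π·4² × L = 50.265482 × 791.882246 = 39804.343124

L=791.882 V=39804.343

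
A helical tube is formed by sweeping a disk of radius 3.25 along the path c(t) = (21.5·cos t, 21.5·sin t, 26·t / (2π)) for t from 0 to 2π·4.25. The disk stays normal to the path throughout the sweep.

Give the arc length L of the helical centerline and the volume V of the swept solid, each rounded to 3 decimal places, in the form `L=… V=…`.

L=584.663 V=19400.919

2πR = 2π·21.5 = 135.088484
per-turn = √(135.088484² + 26²) = √(18248.8985 + 676) = √18924.8985 = 137.567796
L = 4.25 × 137.567796 = 584.663134
V = π·3.25² × L = 33.183072 × 584.663134 = 19400.919095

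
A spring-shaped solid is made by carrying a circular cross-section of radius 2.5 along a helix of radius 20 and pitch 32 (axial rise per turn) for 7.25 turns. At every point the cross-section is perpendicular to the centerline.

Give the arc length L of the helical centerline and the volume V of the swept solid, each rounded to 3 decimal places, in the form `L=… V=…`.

2πR = 2π·20 = 125.663706
per-turn = √(125.663706² + 32²) = √(15791.3670 + 1024) = √16815.3670 = 129.674080
L = 7.25 × 129.674080 = 940.137081
V = π·2.5² × L = 19.634954 × 940.137081 = 18459.548409

L=940.137 V=18459.548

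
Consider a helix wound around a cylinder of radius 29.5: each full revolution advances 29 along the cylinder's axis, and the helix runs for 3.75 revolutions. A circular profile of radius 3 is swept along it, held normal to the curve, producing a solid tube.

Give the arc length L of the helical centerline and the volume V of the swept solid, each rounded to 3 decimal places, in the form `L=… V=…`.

L=703.533 V=19891.936

2πR = 2π·29.5 = 185.353967
per-turn = √(185.353967² + 29²) = √(34356.0929 + 841) = √35197.0929 = 187.608883
L = 3.75 × 187.608883 = 703.533311
V = π·3² × L = 28.274334 × 703.533311 = 19891.935723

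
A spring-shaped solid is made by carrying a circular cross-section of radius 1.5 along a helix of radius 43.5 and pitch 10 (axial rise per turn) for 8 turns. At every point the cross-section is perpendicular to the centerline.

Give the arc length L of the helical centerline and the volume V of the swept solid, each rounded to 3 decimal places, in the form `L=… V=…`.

2πR = 2π·43.5 = 273.318561
per-turn = √(273.318561² + 10²) = √(74703.0357 + 100) = √74803.0357 = 273.501436
L = 8 × 273.501436 = 2188.011491
V = π·1.5² × L = 7.068583 × 2188.011491 = 15466.141860

L=2188.011 V=15466.142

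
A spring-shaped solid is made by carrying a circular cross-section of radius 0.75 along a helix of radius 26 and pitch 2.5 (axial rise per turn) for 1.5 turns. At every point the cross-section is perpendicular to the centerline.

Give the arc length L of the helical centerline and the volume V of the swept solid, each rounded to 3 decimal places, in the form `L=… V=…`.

2πR = 2π·26 = 163.362818
per-turn = √(163.362818² + 2.5²) = √(26687.4103 + 6.25) = √26693.6603 = 163.381946
L = 1.5 × 163.381946 = 245.072919
V = π·0.75² × L = 1.767146 × 245.072919 = 433.079596

L=245.073 V=433.080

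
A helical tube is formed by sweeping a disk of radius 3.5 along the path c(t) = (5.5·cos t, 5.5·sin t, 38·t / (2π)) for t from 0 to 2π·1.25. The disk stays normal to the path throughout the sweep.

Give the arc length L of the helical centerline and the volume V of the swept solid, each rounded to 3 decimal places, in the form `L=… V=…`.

L=64.205 V=2470.880

2πR = 2π·5.5 = 34.557519
per-turn = √(34.557519² + 38²) = √(1194.2221 + 1444) = √2638.2221 = 51.363627
L = 1.25 × 51.363627 = 64.204533
V = π·3.5² × L = 38.484510 × 64.204533 = 2470.880000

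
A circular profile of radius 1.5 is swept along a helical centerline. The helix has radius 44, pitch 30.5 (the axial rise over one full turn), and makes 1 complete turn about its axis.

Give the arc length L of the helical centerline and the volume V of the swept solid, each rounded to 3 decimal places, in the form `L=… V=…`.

L=278.137 V=1966.038

2πR = 2π·44 = 276.460154
per-turn = √(276.460154² + 30.5²) = √(76430.2165 + 930.25) = √77360.4665 = 278.137496
L = 1 × 278.137496 = 278.137496
V = π·1.5² × L = 7.068583 × 278.137496 = 1966.038104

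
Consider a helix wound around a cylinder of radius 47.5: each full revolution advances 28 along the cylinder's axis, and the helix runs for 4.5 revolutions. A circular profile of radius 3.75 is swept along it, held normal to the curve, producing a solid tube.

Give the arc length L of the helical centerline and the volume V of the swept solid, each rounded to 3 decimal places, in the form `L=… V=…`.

2πR = 2π·47.5 = 298.451302
per-turn = √(298.451302² + 28²) = √(89073.1797 + 784) = √89857.1797 = 299.761872
L = 4.5 × 299.761872 = 1348.928423
V = π·3.75² × L = 44.178647 × 1348.928423 = 59593.832194

L=1348.928 V=59593.832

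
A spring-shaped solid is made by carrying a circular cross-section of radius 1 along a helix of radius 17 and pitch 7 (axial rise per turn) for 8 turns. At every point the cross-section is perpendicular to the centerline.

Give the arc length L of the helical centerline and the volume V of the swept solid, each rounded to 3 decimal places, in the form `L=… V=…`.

L=856.346 V=2690.291

2πR = 2π·17 = 106.814150
per-turn = √(106.814150² + 7²) = √(11409.2627 + 49) = √11458.2627 = 107.043275
L = 8 × 107.043275 = 856.346199
V = π·1² × L = 3.141593 × 856.346199 = 2690.290927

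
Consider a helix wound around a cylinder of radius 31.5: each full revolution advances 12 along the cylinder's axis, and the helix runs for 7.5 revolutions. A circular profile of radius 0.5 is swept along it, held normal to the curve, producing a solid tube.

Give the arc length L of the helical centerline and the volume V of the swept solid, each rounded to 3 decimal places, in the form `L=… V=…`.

L=1487.128 V=1167.988

2πR = 2π·31.5 = 197.920337
per-turn = √(197.920337² + 12²) = √(39172.4599 + 144) = √39316.4599 = 198.283786
L = 7.5 × 198.283786 = 1487.128396
V = π·0.5² × L = 0.785398 × 1487.128396 = 1167.987911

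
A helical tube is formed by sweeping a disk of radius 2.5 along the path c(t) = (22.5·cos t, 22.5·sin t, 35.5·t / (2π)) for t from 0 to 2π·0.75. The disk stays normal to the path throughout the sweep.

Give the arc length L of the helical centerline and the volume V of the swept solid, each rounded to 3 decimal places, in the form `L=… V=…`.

2πR = 2π·22.5 = 141.371669
per-turn = √(141.371669² + 35.5²) = √(19985.9489 + 1260.25) = √21246.1989 = 145.760759
L = 0.75 × 145.760759 = 109.320569
V = π·2.5² × L = 19.634954 × 109.320569 = 2146.504360

L=109.321 V=2146.504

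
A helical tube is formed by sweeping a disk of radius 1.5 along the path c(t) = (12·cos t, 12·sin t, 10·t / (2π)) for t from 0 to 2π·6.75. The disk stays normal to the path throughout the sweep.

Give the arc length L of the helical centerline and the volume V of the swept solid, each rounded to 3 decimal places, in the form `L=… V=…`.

L=513.395 V=3628.973

2πR = 2π·12 = 75.398224
per-turn = √(75.398224² + 10²) = √(5684.8921 + 100) = √5784.8921 = 76.058478
L = 6.75 × 76.058478 = 513.394729
V = π·1.5² × L = 7.068583 × 513.394729 = 3628.973496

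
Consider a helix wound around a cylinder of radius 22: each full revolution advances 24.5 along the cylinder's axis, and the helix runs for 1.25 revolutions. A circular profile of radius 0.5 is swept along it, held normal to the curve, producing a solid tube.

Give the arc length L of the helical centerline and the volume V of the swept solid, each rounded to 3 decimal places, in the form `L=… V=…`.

L=175.481 V=137.822

2πR = 2π·22 = 138.230077
per-turn = √(138.230077² + 24.5²) = √(19107.5541 + 600.25) = √19707.8041 = 140.384487
L = 1.25 × 140.384487 = 175.480608
V = π·0.5² × L = 0.785398 × 175.480608 = 137.822148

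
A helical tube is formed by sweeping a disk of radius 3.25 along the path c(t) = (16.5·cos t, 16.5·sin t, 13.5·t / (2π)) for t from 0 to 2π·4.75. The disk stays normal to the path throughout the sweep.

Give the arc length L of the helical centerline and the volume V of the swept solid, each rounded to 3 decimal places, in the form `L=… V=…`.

2πR = 2π·16.5 = 103.672558
per-turn = √(103.672558² + 13.5²) = √(10747.9992 + 182.25) = √10930.2492 = 104.547832
L = 4.75 × 104.547832 = 496.602202
V = π·3.25² × L = 33.183072 × 496.602202 = 16478.786837

L=496.602 V=16478.787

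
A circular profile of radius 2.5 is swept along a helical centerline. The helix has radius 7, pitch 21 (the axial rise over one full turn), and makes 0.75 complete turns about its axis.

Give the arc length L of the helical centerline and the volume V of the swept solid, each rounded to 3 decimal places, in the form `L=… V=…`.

2πR = 2π·7 = 43.982297
per-turn = √(43.982297² + 21²) = √(1934.4425 + 441) = √2375.4425 = 48.738511
L = 0.75 × 48.738511 = 36.553883
V = π·2.5² × L = 19.634954 × 36.553883 = 717.733820

L=36.554 V=717.734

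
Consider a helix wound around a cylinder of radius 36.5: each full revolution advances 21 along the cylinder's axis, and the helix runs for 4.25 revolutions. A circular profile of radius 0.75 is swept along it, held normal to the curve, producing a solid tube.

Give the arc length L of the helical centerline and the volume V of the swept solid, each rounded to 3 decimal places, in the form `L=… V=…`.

L=978.757 V=1729.606

2πR = 2π·36.5 = 229.336264
per-turn = √(229.336264² + 21²) = √(52595.1219 + 441) = √53036.1219 = 230.295727
L = 4.25 × 230.295727 = 978.756840
V = π·0.75² × L = 1.767146 × 978.756840 = 1729.606104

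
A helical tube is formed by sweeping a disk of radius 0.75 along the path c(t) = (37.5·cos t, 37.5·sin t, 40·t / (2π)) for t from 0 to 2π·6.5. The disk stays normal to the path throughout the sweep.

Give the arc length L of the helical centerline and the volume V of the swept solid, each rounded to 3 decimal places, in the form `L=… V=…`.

L=1553.439 V=2745.154

2πR = 2π·37.5 = 235.619449
per-turn = √(235.619449² + 40²) = √(55516.5248 + 1600) = √57116.5248 = 238.990637
L = 6.5 × 238.990637 = 1553.439143
V = π·0.75² × L = 1.767146 × 1553.439143 = 2745.153562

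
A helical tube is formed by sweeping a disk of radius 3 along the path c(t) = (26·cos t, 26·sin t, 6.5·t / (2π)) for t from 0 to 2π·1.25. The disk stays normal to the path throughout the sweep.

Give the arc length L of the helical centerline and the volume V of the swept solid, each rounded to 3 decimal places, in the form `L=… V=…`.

2πR = 2π·26 = 163.362818
per-turn = √(163.362818² + 6.5²) = √(26687.4103 + 42.25) = √26729.6603 = 163.492080
L = 1.25 × 163.492080 = 204.365100
V = π·3² × L = 28.274334 × 204.365100 = 5778.287080

L=204.365 V=5778.287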